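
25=25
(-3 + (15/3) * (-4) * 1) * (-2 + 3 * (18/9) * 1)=-92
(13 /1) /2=13 /2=6.50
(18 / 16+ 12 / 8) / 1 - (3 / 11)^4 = 306813 / 117128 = 2.62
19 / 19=1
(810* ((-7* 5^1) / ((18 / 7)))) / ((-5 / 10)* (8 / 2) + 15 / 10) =22050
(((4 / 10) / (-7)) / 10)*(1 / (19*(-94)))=1 / 312550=0.00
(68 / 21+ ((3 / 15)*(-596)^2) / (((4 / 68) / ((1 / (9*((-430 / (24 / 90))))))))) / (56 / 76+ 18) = -385946563 / 90412875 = -4.27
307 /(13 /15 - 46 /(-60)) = 9210 /49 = 187.96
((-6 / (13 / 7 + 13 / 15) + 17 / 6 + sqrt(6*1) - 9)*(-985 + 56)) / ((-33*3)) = -55.55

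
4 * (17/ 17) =4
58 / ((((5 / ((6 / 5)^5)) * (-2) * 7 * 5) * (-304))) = 0.00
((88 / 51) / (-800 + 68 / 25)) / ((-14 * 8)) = 25 / 1293768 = 0.00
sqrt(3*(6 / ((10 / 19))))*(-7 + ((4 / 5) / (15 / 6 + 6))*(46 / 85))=-150621*sqrt(95) / 36125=-40.64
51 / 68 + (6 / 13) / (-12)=37 / 52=0.71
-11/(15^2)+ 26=5839/225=25.95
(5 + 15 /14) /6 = 85 /84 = 1.01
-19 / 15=-1.27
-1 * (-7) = 7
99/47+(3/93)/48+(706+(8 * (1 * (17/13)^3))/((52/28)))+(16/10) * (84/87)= 208325834867039/289629103920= 719.28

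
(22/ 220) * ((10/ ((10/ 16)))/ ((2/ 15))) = 12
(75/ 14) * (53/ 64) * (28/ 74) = 3975/ 2368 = 1.68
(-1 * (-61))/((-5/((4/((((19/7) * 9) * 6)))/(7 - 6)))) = -854/2565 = -0.33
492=492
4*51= 204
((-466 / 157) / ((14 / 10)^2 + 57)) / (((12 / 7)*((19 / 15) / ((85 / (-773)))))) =17329375 / 6797672332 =0.00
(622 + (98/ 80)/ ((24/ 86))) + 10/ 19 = 5717473/ 9120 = 626.92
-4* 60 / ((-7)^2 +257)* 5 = -200 / 51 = -3.92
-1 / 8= -0.12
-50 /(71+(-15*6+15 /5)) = 25 /8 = 3.12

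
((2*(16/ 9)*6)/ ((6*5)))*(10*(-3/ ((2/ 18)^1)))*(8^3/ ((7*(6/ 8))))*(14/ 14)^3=-131072/ 7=-18724.57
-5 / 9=-0.56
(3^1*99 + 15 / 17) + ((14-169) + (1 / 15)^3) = 8197892 / 57375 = 142.88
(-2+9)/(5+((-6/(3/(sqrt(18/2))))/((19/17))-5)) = -133/102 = -1.30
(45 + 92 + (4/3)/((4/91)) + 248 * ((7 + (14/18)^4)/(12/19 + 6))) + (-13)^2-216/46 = 824520041/1358127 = 607.10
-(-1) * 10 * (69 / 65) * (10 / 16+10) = 5865 / 52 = 112.79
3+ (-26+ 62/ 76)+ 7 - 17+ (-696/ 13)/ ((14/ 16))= -322877/ 3458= -93.37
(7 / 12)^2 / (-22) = -0.02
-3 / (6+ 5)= -3 / 11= -0.27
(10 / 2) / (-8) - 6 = -53 / 8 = -6.62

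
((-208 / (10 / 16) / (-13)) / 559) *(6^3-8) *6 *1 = 12288 / 215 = 57.15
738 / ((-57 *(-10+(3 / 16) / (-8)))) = 31488 / 24377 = 1.29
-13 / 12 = -1.08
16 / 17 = 0.94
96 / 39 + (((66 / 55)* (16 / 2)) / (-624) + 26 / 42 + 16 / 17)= 92968 / 23205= 4.01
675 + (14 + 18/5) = 3463/5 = 692.60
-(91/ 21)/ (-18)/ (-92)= -13/ 4968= -0.00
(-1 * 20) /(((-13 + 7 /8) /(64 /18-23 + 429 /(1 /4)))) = 2443040 /873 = 2798.44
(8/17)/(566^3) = 1/385308179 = 0.00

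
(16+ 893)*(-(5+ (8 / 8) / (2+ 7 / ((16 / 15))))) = -637209 / 137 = -4651.16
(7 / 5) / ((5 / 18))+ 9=351 / 25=14.04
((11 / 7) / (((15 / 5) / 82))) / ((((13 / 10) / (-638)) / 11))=-63302360 / 273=-231876.78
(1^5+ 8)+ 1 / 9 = 82 / 9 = 9.11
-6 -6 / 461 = -6.01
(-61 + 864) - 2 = 801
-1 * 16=-16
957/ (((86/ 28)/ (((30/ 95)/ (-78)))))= -13398/ 10621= -1.26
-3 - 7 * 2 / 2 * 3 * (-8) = 165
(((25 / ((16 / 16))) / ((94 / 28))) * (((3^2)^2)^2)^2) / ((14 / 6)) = 6457008150 / 47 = 137383152.13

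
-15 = -15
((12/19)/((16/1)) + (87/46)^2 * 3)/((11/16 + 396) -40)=1732080/57361057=0.03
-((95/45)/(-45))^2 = -361/164025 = -0.00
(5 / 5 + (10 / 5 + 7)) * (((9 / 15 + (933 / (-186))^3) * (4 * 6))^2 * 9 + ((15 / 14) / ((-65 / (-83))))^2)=60116150520368042959629 / 73494179823610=817971581.76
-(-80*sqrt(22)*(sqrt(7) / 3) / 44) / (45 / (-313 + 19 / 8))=-2485*sqrt(154) / 594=-51.92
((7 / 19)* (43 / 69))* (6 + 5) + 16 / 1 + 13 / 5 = 138478 / 6555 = 21.13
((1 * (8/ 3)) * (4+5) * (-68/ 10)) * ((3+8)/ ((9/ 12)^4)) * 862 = -660250624/ 135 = -4890745.36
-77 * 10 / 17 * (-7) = 5390 / 17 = 317.06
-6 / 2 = -3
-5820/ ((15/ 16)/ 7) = -43456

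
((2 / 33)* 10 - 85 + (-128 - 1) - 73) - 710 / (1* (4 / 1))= -30617 / 66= -463.89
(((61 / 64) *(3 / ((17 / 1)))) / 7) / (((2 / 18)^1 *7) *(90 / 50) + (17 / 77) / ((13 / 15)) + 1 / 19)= 0.01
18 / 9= 2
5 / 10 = 1 / 2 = 0.50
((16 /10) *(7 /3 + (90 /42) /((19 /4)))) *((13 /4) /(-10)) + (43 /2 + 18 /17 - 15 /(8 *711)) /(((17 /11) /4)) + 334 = 178061464859 /455478450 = 390.93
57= 57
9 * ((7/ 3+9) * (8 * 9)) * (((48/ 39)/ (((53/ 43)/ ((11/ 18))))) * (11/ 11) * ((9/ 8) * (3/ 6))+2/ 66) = 20792088/ 7579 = 2743.38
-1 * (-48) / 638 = 0.08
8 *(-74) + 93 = -499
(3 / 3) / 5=1 / 5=0.20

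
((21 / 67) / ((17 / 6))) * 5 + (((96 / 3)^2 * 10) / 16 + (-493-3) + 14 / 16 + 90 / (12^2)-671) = -1195829 / 2278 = -524.95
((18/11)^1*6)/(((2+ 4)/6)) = 9.82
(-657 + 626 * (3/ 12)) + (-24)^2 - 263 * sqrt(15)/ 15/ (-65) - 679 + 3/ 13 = -15685/ 26 + 263 * sqrt(15)/ 975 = -602.22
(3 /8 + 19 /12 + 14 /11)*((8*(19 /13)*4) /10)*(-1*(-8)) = 259312 /2145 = 120.89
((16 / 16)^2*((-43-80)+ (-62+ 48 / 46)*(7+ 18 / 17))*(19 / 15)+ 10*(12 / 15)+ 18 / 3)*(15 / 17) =-4481063 / 6647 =-674.15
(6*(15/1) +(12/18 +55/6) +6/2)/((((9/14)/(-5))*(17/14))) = -302330/459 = -658.67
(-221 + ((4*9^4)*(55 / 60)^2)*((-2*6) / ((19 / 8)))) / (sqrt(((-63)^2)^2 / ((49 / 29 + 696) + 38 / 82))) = -4242430*sqrt(246748414) / 89663679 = -743.23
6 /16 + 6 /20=0.68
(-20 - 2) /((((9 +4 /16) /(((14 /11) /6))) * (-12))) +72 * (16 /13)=383798 /4329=88.66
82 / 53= 1.55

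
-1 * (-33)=33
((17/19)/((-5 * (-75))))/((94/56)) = 476/334875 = 0.00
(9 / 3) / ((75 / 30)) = 6 / 5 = 1.20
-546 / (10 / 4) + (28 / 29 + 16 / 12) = -94004 / 435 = -216.10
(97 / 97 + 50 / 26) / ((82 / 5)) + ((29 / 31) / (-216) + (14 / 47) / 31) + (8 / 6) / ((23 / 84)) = 19495055471 / 3858054408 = 5.05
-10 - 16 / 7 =-86 / 7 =-12.29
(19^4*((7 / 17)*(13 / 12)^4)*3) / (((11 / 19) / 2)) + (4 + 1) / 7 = 3465276544771 / 4523904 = 765992.50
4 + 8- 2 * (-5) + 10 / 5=24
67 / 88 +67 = 5963 / 88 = 67.76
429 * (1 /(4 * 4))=429 /16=26.81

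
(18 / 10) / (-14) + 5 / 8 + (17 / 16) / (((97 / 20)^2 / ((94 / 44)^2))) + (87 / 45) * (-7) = -12270439789 / 956330760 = -12.83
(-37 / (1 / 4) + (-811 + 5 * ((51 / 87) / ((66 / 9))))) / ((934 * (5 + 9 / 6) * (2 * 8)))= -611587 / 61972768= -0.01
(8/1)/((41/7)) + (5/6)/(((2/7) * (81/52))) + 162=1646269/9963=165.24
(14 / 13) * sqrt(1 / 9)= 14 / 39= 0.36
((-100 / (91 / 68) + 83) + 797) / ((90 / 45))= 36640 / 91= 402.64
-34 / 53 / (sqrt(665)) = -34 * sqrt(665) / 35245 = -0.02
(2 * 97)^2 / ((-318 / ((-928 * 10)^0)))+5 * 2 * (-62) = -117398 / 159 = -738.35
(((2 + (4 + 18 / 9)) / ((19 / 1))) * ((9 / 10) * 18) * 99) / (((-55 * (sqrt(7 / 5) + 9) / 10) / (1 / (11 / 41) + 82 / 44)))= -3228012 / 41591 + 358668 * sqrt(35) / 207955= -67.41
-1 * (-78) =78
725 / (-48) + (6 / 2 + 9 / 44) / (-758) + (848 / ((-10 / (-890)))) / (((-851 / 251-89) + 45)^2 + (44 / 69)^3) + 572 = 5493055906476569921713 / 9302494843264397808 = 590.49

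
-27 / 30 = -0.90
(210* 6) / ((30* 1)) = 42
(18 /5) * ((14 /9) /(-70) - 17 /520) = -257 /1300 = -0.20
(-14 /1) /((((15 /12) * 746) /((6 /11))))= -168 /20515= -0.01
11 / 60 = 0.18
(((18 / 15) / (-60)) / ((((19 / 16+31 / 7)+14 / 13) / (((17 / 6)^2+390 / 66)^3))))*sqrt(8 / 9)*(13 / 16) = -198868467403697*sqrt(2) / 45386706024000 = -6.20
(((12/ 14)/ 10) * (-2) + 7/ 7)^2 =841/ 1225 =0.69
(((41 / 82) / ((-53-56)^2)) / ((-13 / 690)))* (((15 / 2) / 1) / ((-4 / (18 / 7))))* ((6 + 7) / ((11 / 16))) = 186300 / 914837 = 0.20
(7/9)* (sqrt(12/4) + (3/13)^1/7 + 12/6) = 7* sqrt(3)/9 + 185/117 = 2.93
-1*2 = -2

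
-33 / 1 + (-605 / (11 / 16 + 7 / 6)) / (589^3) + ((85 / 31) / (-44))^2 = -1161727031959723 / 35207990954576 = -33.00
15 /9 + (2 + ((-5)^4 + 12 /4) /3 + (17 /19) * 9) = 4200 /19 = 221.05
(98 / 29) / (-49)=-2 / 29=-0.07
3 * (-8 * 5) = -120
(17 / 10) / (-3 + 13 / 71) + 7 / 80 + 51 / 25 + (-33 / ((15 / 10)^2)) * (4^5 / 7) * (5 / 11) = -5111999 / 5250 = -973.71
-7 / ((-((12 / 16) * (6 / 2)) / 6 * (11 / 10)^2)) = 5600 / 363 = 15.43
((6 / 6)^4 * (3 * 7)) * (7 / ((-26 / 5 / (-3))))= 2205 / 26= 84.81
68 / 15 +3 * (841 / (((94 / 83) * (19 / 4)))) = 6342994 / 13395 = 473.53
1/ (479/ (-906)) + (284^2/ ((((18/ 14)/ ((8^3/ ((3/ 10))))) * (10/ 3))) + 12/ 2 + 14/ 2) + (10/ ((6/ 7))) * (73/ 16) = 2215445378815/ 68976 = 32119075.89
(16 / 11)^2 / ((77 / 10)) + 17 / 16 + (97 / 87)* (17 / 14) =34901915 / 12969264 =2.69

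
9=9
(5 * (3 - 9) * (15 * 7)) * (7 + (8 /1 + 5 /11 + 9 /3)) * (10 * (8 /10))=-5115600 /11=-465054.55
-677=-677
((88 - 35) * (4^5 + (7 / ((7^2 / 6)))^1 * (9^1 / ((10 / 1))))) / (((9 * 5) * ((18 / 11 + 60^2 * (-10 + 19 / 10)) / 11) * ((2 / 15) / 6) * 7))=-230015071 / 78581790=-2.93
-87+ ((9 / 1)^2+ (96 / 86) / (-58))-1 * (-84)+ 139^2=24190529 / 1247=19398.98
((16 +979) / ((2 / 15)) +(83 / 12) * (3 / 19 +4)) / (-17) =-100471 / 228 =-440.66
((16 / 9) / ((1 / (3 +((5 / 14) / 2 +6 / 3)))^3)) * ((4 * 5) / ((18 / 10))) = 76215625 / 27783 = 2743.25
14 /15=0.93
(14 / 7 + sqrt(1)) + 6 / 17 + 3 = 108 / 17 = 6.35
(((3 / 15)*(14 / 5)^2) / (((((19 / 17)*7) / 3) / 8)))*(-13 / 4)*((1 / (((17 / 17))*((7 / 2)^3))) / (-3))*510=1442688 / 23275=61.98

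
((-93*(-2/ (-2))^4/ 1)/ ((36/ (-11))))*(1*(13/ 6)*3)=4433/ 24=184.71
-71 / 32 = -2.22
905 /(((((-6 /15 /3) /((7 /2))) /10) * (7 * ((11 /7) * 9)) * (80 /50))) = -791875 /528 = -1499.76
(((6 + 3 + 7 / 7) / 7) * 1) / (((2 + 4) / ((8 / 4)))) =10 / 21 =0.48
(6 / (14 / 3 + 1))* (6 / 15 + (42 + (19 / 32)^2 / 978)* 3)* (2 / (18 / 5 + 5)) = 1898807157 / 61006336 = 31.12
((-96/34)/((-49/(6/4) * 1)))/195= 24/54145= 0.00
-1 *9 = -9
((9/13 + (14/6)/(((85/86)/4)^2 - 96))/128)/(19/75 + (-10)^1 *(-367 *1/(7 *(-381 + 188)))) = -9989404140275/4714945381138304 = -0.00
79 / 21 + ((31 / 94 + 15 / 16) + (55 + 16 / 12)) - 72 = -167987 / 15792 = -10.64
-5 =-5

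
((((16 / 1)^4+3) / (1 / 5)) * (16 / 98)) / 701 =2621560 / 34349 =76.32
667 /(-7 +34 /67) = -1541 /15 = -102.73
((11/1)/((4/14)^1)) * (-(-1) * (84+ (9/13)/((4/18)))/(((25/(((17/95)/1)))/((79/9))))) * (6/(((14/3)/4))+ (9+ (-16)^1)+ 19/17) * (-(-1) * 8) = -23094544/18525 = -1246.67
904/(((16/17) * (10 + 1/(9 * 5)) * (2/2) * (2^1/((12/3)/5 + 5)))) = 501381/1804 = 277.93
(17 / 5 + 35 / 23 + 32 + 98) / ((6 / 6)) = 15516 / 115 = 134.92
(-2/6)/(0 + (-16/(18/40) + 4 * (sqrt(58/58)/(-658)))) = 987/105298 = 0.01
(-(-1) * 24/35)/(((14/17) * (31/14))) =408/1085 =0.38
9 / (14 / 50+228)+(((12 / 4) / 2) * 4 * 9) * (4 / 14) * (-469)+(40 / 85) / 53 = -37207314271 / 5142007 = -7235.95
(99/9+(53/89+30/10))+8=2011/89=22.60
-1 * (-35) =35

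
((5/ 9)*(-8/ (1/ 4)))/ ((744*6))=-10/ 2511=-0.00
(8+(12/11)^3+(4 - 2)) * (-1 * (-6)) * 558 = 50347224/1331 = 37826.61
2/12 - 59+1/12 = -235/4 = -58.75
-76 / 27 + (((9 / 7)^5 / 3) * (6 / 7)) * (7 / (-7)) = -3.82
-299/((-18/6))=299/3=99.67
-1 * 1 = -1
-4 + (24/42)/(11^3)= -37264/9317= -4.00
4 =4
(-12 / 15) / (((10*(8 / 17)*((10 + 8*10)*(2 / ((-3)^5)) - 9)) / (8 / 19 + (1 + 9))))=0.18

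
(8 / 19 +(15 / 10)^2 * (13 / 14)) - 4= -1585 / 1064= -1.49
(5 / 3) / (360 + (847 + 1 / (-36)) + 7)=60 / 43703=0.00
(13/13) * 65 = 65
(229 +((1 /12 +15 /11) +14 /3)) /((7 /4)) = 10345 /77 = 134.35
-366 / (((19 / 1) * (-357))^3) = 122 / 104026550229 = 0.00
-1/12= -0.08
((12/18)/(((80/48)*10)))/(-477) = -1/11925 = -0.00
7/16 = 0.44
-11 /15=-0.73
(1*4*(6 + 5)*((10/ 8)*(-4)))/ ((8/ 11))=-605/ 2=-302.50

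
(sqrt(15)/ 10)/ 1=0.39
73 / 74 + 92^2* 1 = 626409 / 74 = 8464.99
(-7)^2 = 49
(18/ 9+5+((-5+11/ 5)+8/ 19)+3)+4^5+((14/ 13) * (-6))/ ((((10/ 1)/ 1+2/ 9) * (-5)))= 29306787/ 28405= 1031.75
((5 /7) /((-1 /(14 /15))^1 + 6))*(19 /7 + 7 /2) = 145 /161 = 0.90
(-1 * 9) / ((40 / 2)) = -9 / 20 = -0.45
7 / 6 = 1.17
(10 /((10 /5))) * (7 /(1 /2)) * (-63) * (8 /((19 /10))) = -352800 /19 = -18568.42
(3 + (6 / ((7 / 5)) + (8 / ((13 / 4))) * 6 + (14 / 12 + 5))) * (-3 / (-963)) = 0.09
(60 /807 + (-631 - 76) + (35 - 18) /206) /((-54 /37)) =484.32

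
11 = 11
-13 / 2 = -6.50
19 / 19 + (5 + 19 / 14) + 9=229 / 14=16.36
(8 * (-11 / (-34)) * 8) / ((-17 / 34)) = -704 / 17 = -41.41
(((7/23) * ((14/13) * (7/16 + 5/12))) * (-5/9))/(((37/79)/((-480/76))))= 2.10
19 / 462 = 0.04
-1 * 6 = -6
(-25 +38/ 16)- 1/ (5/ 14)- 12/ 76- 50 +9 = -50603/ 760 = -66.58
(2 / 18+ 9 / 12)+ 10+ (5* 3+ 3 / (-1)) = 823 / 36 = 22.86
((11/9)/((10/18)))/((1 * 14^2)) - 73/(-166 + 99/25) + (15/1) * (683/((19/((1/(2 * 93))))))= 7858413779/2338318220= 3.36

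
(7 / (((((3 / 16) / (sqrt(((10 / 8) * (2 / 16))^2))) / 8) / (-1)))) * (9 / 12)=-35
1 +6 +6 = 13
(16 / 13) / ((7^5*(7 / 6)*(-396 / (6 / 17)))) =-16 / 286004719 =-0.00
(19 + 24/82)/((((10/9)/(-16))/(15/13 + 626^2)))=-290136439656/2665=-108869208.13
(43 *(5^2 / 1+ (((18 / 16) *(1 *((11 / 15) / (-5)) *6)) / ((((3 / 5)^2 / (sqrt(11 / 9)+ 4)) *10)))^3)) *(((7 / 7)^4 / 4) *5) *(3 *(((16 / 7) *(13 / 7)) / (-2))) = -626902289 / 78400+ 329604847 *sqrt(11) / 2822400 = -7608.88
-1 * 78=-78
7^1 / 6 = 7 / 6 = 1.17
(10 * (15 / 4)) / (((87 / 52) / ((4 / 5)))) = 520 / 29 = 17.93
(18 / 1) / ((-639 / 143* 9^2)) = -286 / 5751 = -0.05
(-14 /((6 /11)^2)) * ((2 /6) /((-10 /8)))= 1694 /135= 12.55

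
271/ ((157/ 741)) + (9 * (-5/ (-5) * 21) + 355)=286219/ 157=1823.05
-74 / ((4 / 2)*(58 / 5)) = -185 / 58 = -3.19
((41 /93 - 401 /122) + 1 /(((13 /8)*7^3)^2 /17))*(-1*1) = 642019307723 /225588898626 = 2.85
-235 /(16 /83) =-19505 /16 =-1219.06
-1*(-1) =1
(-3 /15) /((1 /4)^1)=-4 /5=-0.80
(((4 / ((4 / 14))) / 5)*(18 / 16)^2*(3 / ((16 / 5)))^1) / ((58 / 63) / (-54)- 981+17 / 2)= -2893401 / 846976768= -0.00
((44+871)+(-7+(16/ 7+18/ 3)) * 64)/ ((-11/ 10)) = -69810/ 77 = -906.62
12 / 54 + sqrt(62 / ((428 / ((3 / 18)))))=sqrt(9951) / 642 + 2 / 9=0.38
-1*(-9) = 9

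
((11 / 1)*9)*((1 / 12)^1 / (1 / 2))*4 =66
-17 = -17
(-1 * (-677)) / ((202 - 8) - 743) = -677 / 549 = -1.23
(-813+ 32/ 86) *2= -69886/ 43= -1625.26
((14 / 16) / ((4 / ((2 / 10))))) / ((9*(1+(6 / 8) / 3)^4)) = 56 / 28125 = 0.00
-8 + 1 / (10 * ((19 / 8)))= -756 / 95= -7.96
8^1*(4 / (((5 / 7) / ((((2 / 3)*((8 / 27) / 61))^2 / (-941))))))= -57344 / 114865428105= -0.00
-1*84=-84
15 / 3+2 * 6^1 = 17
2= 2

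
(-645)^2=416025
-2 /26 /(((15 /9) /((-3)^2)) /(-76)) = 31.57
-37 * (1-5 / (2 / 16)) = 1443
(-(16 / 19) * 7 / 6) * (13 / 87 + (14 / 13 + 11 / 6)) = -21532 / 7163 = -3.01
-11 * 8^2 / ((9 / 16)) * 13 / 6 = -73216 / 27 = -2711.70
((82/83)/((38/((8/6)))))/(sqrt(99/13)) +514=164*sqrt(143)/156123 +514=514.01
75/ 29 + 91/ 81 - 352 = -818134/ 2349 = -348.29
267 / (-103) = -2.59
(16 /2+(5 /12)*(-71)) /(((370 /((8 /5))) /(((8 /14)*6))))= -8 /25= -0.32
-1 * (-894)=894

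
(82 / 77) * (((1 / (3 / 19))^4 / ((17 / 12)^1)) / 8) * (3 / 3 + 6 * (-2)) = -5343161 / 3213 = -1662.98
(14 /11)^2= 196 /121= 1.62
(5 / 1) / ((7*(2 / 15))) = 75 / 14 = 5.36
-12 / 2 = -6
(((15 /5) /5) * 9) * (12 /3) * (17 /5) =1836 /25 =73.44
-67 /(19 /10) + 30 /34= -11105 /323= -34.38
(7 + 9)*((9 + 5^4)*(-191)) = -1937504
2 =2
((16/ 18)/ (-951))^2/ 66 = 32/ 2417463873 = 0.00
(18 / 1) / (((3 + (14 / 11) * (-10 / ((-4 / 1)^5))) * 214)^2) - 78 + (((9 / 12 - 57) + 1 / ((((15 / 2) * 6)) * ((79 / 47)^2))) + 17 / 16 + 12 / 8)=-487496652406643746991 / 3702142816435008720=-131.68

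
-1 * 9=-9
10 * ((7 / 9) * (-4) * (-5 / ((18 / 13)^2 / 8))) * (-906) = -142906400 / 243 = -588092.18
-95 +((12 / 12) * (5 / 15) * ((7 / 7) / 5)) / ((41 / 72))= -19451 / 205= -94.88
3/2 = 1.50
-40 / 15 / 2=-4 / 3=-1.33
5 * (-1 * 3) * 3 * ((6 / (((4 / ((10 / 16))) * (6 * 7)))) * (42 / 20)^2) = -567 / 128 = -4.43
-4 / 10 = -2 / 5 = -0.40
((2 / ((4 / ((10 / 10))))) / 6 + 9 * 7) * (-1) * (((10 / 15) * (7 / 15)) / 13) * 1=-5299 / 3510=-1.51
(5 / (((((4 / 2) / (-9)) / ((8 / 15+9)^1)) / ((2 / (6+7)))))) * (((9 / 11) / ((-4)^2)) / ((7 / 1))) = -27 / 112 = -0.24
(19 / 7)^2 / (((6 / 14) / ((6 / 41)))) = 2.52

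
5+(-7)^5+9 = -16793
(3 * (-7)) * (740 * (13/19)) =-202020/19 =-10632.63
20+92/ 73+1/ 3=4729/ 219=21.59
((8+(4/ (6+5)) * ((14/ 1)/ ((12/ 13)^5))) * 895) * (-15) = -23879508425/ 114048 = -209381.21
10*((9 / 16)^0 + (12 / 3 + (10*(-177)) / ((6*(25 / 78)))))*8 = -73232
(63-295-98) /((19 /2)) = -660 /19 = -34.74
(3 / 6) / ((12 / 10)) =5 / 12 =0.42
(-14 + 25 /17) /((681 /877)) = -62267 /3859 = -16.14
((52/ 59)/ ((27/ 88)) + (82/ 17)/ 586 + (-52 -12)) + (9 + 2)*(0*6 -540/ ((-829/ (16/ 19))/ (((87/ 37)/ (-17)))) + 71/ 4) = 2465585123548807/ 18497036963484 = 133.30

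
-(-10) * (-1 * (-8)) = 80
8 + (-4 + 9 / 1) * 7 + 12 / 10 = 221 / 5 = 44.20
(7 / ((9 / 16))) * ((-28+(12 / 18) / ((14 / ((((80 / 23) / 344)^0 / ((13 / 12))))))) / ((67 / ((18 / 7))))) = -81408 / 6097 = -13.35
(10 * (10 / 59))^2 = 10000 / 3481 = 2.87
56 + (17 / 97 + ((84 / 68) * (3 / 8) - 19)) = 496527 / 13192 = 37.64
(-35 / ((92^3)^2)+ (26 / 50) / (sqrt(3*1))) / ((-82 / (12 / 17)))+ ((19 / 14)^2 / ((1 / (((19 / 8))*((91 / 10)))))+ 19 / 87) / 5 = 8.00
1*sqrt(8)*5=10*sqrt(2)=14.14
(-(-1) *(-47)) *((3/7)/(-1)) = 141/7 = 20.14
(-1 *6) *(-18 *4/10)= 216/5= 43.20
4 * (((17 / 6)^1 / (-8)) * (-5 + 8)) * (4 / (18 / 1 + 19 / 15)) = -0.88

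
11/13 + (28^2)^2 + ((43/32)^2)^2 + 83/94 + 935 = 394399999190131/640679936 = 615595.99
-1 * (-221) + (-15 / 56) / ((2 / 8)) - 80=1959 / 14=139.93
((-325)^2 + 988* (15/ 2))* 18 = 2034630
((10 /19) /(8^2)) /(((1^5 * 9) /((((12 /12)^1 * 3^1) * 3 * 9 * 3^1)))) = 0.22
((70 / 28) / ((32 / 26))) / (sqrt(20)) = 13 * sqrt(5) / 64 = 0.45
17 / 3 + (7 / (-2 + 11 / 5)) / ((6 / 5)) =209 / 6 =34.83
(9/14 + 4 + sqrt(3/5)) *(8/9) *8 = 64 *sqrt(15)/45 + 2080/63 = 38.52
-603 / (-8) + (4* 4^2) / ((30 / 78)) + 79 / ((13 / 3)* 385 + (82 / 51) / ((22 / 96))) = 9091265201 / 37594840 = 241.82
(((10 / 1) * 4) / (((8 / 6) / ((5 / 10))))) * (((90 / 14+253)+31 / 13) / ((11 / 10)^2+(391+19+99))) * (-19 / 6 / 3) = -113168750 / 13928733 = -8.12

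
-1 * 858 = -858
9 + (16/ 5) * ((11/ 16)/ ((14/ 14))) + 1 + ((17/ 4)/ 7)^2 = 49269/ 3920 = 12.57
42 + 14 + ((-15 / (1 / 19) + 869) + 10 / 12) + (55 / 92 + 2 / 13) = 2302007 / 3588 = 641.59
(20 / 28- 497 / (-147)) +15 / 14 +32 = 223 / 6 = 37.17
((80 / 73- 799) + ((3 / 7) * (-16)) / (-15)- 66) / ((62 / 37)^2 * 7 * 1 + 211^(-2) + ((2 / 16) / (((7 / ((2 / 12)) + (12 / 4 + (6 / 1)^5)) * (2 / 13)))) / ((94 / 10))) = -790815290504511031056 / 18001889893022864395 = -43.93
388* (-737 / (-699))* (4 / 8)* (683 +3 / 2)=97868441 / 699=140012.08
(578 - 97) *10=4810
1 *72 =72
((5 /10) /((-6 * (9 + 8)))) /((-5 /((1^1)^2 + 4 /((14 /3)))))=13 /7140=0.00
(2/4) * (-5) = -5/2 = -2.50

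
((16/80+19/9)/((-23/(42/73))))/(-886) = 728/11156955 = 0.00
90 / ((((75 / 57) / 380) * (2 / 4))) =51984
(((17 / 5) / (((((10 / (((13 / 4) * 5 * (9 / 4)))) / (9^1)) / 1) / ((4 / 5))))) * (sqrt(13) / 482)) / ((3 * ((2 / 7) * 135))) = 0.01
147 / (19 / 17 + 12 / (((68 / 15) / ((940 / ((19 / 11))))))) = 6783 / 66523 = 0.10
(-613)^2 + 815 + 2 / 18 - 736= 3382633 / 9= 375848.11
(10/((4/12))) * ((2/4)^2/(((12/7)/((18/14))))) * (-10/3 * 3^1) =-225/4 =-56.25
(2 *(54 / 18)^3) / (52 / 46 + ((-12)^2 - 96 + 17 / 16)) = 1.08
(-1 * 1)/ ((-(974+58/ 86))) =43/ 41911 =0.00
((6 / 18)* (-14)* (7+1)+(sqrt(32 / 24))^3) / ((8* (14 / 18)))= -6+sqrt(3) / 7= -5.75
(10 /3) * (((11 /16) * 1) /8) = 55 /192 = 0.29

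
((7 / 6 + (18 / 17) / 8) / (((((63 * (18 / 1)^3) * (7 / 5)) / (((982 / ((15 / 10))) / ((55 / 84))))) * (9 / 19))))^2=6111698674225 / 215083397599555716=0.00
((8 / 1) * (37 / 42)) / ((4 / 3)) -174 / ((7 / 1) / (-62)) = 10825 / 7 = 1546.43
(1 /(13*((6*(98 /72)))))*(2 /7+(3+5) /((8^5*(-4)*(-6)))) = 196615 /73056256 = 0.00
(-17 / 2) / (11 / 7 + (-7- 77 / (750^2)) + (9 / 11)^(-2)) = 301218750 / 139442351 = 2.16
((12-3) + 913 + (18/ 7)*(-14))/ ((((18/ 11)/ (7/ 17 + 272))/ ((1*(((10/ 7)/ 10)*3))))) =63212.50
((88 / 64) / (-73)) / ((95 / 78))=-429 / 27740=-0.02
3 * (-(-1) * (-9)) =-27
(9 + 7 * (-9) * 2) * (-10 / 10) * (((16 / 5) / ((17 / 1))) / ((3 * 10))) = 312 / 425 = 0.73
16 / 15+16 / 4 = 76 / 15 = 5.07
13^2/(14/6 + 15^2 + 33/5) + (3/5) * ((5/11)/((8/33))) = 51861/28072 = 1.85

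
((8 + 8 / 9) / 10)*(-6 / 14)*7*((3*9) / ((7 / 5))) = -360 / 7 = -51.43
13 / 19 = 0.68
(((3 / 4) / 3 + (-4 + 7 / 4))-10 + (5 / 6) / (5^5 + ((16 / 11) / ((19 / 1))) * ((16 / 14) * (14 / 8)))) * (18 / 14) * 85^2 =-2855165725 / 25614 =-111468.95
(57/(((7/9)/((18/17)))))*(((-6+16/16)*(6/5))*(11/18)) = -33858/119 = -284.52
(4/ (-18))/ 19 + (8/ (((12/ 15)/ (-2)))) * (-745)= 2547898/ 171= 14899.99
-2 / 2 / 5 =-1 / 5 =-0.20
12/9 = 1.33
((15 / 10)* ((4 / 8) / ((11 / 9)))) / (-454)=-27 / 19976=-0.00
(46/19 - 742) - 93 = -15819/19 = -832.58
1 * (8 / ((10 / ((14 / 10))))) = 28 / 25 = 1.12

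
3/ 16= 0.19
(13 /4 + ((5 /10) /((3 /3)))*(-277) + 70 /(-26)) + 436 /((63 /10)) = -225179 /3276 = -68.74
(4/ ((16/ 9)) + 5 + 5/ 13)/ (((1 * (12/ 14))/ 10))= 13895/ 156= 89.07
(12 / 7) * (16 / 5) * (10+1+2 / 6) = 2176 / 35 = 62.17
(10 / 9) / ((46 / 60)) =100 / 69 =1.45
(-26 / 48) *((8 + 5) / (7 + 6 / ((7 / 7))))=-0.54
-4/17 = -0.24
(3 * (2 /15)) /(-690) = -1 /1725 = -0.00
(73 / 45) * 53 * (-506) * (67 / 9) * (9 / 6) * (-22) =1442835218 / 135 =10687668.28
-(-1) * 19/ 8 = 19/ 8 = 2.38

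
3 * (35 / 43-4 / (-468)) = 4138 / 1677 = 2.47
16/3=5.33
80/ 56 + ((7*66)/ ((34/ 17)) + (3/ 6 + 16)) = 248.93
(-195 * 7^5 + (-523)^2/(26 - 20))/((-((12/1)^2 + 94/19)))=368422559/16980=21697.44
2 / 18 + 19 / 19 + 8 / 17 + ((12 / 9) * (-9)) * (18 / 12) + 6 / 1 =-1594 / 153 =-10.42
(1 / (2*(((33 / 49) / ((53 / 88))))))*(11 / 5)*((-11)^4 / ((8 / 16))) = 28805.06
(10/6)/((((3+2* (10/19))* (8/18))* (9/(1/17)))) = 95/15708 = 0.01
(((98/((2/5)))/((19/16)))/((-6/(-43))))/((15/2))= 33712/171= 197.15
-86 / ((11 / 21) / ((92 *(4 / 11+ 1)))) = -2492280 / 121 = -20597.36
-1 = -1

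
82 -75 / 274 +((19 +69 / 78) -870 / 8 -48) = -392811 / 7124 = -55.14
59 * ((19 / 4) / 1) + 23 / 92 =561 / 2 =280.50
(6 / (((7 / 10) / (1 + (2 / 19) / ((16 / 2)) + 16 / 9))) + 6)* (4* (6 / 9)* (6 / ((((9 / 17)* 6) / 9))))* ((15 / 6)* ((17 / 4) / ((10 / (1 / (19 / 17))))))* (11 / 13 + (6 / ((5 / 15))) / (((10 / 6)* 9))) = 58656307 / 22230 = 2638.61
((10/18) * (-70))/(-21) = 50/27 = 1.85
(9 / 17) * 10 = 5.29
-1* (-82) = 82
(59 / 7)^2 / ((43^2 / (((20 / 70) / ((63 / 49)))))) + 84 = 68501318 / 815409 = 84.01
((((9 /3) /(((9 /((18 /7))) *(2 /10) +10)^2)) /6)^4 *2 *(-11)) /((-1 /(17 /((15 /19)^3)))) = 128263300000 /463910268554618427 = 0.00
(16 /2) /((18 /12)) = 16 /3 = 5.33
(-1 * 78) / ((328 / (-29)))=1131 / 164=6.90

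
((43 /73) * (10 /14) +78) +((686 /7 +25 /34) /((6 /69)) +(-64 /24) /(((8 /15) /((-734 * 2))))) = 297230105 /34748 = 8553.88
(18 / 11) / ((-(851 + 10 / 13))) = -78 / 40601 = -0.00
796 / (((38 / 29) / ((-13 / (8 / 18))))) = -675207 / 38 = -17768.61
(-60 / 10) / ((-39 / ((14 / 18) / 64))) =7 / 3744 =0.00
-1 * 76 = -76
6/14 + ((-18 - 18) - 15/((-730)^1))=-36333/1022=-35.55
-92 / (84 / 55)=-60.24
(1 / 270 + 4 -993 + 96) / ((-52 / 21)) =1687763 / 4680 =360.63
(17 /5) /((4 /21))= 357 /20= 17.85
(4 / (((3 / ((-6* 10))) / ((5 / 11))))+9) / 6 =-301 / 66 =-4.56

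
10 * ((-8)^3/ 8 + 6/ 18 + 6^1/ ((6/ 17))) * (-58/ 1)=81200/ 3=27066.67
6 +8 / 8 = 7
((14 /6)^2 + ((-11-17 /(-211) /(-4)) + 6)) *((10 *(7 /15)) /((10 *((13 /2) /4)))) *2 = 90244 /370305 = 0.24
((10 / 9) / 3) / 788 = 5 / 10638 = 0.00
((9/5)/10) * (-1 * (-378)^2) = -25719.12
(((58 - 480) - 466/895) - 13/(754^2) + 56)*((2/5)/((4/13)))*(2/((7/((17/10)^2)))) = -4145898990383/10537730000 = -393.43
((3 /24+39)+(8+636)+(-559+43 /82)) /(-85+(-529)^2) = 40885 /91759968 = 0.00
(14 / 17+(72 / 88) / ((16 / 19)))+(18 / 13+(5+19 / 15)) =9.45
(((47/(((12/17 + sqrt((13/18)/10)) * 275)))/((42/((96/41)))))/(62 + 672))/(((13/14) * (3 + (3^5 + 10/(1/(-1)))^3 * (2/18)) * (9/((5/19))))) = 0.00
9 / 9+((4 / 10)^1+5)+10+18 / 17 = 1484 / 85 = 17.46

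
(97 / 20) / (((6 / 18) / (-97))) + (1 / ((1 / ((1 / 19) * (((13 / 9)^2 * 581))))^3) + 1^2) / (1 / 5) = 1297095.75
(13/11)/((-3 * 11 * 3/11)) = -13/99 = -0.13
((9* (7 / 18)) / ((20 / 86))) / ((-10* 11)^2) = 301 / 242000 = 0.00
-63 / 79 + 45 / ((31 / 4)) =12267 / 2449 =5.01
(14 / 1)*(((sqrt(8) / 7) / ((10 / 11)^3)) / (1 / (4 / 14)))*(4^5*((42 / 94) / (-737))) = -371712*sqrt(2) / 393625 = -1.34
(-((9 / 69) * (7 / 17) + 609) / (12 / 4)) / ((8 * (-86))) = 19845 / 67252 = 0.30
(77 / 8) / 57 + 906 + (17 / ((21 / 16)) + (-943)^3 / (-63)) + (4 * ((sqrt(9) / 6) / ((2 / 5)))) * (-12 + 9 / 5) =127469707793 / 9576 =13311372.99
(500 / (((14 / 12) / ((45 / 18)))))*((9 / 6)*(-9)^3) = -8201250 / 7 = -1171607.14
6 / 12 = 1 / 2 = 0.50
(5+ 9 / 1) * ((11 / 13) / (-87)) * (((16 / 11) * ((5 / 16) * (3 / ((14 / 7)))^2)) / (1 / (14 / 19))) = -735 / 7163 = -0.10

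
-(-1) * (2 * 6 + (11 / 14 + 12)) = 347 / 14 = 24.79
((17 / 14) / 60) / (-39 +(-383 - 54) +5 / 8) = -17 / 399315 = -0.00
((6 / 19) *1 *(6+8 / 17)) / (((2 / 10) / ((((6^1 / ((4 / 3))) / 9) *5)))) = 8250 / 323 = 25.54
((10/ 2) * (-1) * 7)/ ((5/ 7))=-49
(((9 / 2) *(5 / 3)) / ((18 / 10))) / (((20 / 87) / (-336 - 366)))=-12723.75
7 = 7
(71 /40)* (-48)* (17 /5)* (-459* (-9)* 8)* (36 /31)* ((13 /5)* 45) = -1008073190592 /775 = -1300739600.76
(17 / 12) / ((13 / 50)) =425 / 78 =5.45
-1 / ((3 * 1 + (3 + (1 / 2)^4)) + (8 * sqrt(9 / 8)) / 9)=-13968 / 82633 + 1536 * sqrt(2) / 82633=-0.14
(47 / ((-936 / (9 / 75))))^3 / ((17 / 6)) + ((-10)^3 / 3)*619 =-277428372000103823 / 1344564000000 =-206333.33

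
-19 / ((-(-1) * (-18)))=19 / 18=1.06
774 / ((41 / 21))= 16254 / 41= 396.44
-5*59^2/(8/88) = -191455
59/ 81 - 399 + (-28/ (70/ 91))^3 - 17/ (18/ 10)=-492442133/ 10125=-48636.26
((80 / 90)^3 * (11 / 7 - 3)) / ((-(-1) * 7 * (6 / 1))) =-2560 / 107163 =-0.02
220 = 220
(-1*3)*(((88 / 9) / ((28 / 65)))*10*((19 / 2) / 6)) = -67925 / 63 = -1078.17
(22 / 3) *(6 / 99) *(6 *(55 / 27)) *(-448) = -197120 / 81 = -2433.58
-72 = -72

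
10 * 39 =390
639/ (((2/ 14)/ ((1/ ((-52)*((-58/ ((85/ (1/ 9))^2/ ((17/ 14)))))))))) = 1077881175/ 1508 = 714775.31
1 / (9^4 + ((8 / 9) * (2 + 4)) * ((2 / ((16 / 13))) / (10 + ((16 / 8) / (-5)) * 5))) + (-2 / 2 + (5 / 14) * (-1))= -1495987 / 1102430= -1.36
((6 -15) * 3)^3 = -19683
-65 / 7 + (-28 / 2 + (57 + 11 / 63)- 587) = -4978 / 9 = -553.11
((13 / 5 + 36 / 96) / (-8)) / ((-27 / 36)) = 119 / 240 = 0.50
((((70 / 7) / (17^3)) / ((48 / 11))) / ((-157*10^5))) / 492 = -0.00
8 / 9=0.89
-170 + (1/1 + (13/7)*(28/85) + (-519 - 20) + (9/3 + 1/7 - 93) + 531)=-158416/595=-266.25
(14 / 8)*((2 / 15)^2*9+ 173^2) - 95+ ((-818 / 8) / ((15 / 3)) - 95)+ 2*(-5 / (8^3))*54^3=39272089 / 800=49090.11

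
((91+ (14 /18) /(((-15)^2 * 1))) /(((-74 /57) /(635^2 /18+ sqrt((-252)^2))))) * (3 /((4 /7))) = -4997010338033 /599400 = -8336687.25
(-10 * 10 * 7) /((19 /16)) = -11200 /19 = -589.47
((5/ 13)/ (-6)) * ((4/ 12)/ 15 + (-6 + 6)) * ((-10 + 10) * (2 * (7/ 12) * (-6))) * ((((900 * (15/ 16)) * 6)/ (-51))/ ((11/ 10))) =0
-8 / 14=-4 / 7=-0.57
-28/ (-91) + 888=11548/ 13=888.31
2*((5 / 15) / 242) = 1 / 363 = 0.00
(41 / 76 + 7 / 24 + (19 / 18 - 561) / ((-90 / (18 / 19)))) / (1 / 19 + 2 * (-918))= -46001 / 12557880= -0.00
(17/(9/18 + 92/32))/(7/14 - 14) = -272/729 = -0.37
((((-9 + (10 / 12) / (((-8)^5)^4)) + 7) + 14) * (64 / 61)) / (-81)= -83010348331692982277 / 534054858212102897664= -0.16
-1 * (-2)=2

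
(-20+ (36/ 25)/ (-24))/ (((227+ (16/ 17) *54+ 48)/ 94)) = -5.79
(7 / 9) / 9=7 / 81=0.09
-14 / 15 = -0.93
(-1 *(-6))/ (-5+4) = -6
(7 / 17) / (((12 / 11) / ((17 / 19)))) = 77 / 228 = 0.34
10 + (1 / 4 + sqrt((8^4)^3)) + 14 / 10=5243113 / 20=262155.65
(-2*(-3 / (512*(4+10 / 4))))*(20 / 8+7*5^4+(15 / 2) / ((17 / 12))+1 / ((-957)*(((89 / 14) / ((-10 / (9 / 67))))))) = 114228810275 / 14456242944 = 7.90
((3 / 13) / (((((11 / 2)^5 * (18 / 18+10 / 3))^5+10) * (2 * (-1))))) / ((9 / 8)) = -10871635968 / 522970561599004854506064616505939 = -0.00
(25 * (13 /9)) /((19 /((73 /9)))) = 23725 /1539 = 15.42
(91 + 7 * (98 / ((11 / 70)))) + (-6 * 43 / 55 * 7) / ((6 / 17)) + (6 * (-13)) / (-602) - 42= 71543223 / 16555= 4321.55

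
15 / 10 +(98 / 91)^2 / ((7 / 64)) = 4091 / 338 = 12.10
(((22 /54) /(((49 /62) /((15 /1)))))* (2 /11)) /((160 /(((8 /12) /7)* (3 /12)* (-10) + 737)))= 59954 /9261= 6.47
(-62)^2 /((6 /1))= 1922 /3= 640.67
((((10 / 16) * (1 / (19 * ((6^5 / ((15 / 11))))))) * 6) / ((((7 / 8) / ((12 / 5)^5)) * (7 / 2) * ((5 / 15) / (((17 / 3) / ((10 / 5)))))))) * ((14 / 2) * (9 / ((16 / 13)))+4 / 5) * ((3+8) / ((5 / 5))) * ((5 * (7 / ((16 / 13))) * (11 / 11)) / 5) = 8272251 / 332500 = 24.88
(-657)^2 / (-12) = -143883 / 4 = -35970.75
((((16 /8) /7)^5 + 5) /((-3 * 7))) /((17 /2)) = -168134 /6000099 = -0.03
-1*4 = -4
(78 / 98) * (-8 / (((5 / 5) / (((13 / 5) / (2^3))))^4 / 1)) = -1113879 / 15680000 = -0.07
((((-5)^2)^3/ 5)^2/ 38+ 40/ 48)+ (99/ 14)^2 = 2871661717/ 11172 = 257040.97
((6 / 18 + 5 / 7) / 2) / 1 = 11 / 21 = 0.52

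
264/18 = 44/3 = 14.67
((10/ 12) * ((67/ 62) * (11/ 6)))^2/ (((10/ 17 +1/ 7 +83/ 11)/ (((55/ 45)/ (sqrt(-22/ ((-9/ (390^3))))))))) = 711008221 * sqrt(2145)/ 985116678354432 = 0.00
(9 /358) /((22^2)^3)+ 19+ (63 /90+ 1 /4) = 4048853061837 /202950028160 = 19.95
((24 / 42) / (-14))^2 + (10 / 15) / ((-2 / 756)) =-252.00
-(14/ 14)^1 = -1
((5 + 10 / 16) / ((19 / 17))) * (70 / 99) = 2975 / 836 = 3.56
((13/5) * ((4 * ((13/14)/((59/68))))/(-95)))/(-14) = 11492/1373225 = 0.01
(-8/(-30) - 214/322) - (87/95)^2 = -5390432/4359075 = -1.24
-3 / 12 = -1 / 4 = -0.25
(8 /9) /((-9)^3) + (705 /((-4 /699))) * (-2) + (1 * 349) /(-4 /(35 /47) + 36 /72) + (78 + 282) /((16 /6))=1102814241649 /4474602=246460.86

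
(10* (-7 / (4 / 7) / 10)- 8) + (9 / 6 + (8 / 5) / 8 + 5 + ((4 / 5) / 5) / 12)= -4061 / 300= -13.54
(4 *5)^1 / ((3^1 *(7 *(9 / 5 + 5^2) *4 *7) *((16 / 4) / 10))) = 125 / 39396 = 0.00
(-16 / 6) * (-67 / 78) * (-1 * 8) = -2144 / 117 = -18.32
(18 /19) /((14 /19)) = 9 /7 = 1.29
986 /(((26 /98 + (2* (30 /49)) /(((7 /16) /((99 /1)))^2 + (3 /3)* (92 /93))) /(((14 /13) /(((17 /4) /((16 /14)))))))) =1999362343552 /10524690241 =189.97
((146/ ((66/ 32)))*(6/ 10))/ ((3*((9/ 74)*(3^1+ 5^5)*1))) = 21608/ 580635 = 0.04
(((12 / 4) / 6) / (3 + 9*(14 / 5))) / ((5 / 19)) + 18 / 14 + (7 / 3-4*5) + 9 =-14437 / 1974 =-7.31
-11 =-11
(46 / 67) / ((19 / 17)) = 782 / 1273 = 0.61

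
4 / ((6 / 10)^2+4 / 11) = 1100 / 199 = 5.53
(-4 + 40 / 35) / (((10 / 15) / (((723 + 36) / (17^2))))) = -22770 / 2023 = -11.26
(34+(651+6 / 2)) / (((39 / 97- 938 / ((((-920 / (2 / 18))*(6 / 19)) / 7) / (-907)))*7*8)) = -207215280 / 38408281261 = -0.01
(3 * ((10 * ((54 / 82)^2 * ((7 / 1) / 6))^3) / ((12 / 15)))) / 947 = 369125632575 / 71973579459632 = 0.01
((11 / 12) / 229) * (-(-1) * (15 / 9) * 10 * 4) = 550 / 2061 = 0.27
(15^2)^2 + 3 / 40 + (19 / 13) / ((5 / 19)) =50630.63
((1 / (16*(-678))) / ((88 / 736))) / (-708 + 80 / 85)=391 / 358580640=0.00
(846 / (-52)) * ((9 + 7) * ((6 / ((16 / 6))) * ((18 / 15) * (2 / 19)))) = -91368 / 1235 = -73.98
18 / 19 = 0.95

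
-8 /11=-0.73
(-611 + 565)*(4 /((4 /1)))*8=-368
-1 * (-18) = 18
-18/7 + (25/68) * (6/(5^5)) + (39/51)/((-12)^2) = -5495113/2142000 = -2.57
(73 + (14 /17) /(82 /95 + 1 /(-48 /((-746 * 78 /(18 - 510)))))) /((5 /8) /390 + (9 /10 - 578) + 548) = -1150617932880 /461900923741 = -2.49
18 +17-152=-117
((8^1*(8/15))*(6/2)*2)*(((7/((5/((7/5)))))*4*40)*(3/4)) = 150528/25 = 6021.12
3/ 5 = 0.60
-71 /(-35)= 71 /35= 2.03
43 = 43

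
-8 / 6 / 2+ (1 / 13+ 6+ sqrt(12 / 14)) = sqrt(42) / 7+ 211 / 39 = 6.34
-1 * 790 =-790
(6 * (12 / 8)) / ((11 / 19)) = 171 / 11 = 15.55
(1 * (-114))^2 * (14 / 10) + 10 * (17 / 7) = 637654 / 35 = 18218.69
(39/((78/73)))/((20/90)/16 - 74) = -2628/5327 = -0.49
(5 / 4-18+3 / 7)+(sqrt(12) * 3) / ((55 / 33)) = -457 / 28+18 * sqrt(3) / 5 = -10.09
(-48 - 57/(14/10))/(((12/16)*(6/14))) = -276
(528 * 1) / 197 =528 / 197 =2.68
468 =468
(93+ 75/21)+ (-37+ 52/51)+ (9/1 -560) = -175076/357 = -490.41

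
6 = 6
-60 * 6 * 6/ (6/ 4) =-1440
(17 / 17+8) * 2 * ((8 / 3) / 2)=24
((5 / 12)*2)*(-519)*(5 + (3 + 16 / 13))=-51900 / 13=-3992.31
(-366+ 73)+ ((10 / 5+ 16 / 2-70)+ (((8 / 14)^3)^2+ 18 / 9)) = -41290703 / 117649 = -350.97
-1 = -1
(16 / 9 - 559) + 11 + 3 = -4889 / 9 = -543.22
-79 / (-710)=79 / 710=0.11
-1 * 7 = -7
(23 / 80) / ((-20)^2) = 0.00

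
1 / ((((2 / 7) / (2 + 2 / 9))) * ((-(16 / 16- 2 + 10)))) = -70 / 81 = -0.86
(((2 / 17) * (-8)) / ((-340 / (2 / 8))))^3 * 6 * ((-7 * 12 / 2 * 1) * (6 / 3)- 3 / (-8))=-2007 / 12068784500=-0.00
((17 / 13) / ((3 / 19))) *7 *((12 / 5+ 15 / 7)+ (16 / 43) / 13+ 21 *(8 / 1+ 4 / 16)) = 4494967807 / 436020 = 10309.09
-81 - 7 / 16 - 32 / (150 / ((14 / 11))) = -1078559 / 13200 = -81.71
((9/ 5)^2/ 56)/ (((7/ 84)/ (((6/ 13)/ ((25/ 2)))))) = 1458/ 56875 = 0.03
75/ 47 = 1.60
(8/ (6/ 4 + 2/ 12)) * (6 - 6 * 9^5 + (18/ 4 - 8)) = -8502996/ 5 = -1700599.20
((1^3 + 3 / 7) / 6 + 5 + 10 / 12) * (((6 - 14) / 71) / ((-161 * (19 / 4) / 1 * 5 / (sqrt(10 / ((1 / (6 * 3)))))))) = 0.00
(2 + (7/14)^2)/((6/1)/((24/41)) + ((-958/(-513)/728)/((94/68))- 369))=-0.01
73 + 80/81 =5993/81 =73.99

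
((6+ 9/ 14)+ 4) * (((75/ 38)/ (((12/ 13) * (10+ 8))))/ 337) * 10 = 242125/ 6454224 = 0.04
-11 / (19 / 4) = -44 / 19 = -2.32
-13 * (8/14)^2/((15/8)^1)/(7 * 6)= -832/15435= -0.05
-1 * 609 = -609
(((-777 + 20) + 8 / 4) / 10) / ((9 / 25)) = -3775 / 18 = -209.72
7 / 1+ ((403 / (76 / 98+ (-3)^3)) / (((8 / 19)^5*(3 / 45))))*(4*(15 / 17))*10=-11001368296457 / 17895424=-614758.74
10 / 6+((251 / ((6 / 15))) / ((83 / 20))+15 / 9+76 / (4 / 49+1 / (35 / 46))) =156110 / 747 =208.98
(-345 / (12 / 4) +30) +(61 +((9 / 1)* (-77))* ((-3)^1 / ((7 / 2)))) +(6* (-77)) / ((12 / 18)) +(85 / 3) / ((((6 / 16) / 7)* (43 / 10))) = -1 / 387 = -0.00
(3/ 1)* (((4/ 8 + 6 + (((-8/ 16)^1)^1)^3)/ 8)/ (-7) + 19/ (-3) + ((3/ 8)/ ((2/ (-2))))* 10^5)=-50408665/ 448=-112519.34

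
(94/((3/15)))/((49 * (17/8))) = 3760/833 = 4.51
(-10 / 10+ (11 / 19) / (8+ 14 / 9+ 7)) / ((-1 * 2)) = 1366 / 2831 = 0.48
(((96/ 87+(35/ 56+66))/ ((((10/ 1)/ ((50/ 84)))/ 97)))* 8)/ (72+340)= 7620805/ 1003632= 7.59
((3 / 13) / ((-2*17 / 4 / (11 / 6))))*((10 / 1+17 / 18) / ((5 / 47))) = -5.12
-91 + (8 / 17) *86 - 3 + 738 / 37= -21124 / 629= -33.58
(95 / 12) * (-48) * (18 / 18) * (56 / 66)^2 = -297920 / 1089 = -273.57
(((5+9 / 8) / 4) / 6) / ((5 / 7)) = 343 / 960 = 0.36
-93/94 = -0.99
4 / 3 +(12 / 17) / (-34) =1138 / 867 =1.31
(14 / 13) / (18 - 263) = -0.00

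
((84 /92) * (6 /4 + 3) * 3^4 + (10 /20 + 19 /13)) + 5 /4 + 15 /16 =336.95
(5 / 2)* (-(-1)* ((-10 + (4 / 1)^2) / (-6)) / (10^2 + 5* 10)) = -0.02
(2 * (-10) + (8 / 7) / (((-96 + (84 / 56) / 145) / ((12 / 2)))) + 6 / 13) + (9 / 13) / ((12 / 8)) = -16168664 / 844389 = -19.15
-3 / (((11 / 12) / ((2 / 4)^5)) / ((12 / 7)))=-27 / 154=-0.18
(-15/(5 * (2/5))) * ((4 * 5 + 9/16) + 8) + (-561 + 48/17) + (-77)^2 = 2805193/544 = 5156.60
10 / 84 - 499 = -498.88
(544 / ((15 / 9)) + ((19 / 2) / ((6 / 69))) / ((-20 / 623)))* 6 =-738417 / 40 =-18460.42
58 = 58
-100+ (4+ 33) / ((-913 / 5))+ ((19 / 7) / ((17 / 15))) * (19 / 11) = -10437270 / 108647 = -96.07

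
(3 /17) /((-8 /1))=-3 /136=-0.02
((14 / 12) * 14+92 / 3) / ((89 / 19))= 893 / 89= 10.03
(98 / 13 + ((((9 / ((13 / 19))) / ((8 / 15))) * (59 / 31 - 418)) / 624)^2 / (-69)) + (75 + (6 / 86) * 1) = 78.69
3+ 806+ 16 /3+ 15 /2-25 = 4781 /6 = 796.83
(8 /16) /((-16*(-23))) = 1 /736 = 0.00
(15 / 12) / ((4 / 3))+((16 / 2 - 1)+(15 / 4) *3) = 19.19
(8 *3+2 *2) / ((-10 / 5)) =-14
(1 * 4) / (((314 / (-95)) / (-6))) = 1140 / 157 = 7.26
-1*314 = -314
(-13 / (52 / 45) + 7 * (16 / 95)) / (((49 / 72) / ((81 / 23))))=-5579766 / 107065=-52.12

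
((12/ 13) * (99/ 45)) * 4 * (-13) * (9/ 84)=-11.31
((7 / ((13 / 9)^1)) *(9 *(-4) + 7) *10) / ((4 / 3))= -27405 / 26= -1054.04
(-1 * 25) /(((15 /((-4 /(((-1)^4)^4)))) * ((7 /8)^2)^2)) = 11.37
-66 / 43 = -1.53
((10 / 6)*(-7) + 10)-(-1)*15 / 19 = -50 / 57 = -0.88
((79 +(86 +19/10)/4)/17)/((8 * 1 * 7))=577/5440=0.11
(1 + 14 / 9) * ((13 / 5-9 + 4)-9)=-437 / 15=-29.13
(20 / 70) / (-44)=-1 / 154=-0.01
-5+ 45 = 40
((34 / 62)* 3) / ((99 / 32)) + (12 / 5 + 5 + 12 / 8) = 96487 / 10230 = 9.43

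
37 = 37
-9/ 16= -0.56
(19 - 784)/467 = -765/467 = -1.64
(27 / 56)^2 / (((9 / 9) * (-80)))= -729 / 250880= -0.00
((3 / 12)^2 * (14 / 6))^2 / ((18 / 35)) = 1715 / 41472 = 0.04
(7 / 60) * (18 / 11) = 21 / 110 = 0.19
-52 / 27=-1.93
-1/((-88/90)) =45/44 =1.02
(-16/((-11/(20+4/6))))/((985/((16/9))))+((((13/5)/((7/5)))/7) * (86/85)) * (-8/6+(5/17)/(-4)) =-76554229/236727414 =-0.32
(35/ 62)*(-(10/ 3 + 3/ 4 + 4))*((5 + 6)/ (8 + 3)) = -3395/ 744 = -4.56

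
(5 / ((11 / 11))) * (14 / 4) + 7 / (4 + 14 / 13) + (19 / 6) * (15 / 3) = 2291 / 66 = 34.71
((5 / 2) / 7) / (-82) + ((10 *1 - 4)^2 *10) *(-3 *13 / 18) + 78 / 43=-38414591 / 49364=-778.19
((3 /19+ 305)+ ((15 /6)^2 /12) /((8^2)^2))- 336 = -115211813 /3735552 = -30.84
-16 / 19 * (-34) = 544 / 19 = 28.63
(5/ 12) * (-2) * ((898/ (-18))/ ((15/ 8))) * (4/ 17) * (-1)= -7184/ 1377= -5.22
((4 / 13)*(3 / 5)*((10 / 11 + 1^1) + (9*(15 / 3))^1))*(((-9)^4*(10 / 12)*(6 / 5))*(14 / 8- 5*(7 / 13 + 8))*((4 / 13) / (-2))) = 43246070424 / 120835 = 357893.58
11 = 11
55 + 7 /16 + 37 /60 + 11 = 67.05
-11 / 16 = -0.69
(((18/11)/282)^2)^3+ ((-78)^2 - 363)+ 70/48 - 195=2533261237048766322467/458304899699005656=5527.46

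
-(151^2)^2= -519885601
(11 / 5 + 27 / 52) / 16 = 707 / 4160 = 0.17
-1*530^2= -280900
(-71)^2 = 5041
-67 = -67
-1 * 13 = -13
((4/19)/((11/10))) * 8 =320/209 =1.53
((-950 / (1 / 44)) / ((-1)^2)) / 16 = -5225 / 2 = -2612.50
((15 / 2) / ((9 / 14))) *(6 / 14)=5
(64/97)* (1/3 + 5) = 1024/291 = 3.52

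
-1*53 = -53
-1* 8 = -8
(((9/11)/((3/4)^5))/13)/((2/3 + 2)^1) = 128/1287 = 0.10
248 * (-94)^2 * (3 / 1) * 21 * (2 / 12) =23008944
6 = 6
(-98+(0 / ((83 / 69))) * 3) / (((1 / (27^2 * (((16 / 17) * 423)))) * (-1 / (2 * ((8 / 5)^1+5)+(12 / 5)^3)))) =1633328722368 / 2125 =768625281.11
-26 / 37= -0.70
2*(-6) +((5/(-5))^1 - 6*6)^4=1874149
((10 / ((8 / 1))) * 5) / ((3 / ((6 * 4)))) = 50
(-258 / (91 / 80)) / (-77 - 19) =215 / 91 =2.36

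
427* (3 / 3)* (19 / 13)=624.08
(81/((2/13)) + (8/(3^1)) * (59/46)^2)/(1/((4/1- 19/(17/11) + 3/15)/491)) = -8.75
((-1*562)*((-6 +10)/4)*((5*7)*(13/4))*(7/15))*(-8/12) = 178997/9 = 19888.56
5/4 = 1.25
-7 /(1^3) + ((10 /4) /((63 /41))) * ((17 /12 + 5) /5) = -1061 /216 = -4.91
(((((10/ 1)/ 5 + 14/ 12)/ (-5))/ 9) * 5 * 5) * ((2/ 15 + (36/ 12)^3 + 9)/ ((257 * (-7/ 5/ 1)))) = 25745/ 145719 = 0.18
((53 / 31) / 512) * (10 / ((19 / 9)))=0.02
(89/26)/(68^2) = 89/120224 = 0.00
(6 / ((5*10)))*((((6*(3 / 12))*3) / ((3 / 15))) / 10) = 27 / 100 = 0.27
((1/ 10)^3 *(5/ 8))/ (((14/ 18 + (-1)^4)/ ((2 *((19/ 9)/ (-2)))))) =-19/ 25600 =-0.00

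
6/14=3/7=0.43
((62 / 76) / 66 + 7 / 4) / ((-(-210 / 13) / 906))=433823 / 4389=98.84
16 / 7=2.29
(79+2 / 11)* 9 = 7839 / 11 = 712.64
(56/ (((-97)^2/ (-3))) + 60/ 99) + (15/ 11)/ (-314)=56924299/ 97496058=0.58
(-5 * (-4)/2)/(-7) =-10/7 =-1.43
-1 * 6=-6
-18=-18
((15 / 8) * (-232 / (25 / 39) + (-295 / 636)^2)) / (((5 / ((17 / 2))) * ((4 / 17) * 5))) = -1057076508887 / 1078656000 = -979.99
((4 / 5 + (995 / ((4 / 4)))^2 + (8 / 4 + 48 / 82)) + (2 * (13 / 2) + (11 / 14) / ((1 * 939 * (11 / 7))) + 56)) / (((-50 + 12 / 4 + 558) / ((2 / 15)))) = 381177592597 / 1475474175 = 258.34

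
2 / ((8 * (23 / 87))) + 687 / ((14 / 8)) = 253425 / 644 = 393.52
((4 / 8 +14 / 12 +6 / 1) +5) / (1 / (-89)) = -3382 / 3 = -1127.33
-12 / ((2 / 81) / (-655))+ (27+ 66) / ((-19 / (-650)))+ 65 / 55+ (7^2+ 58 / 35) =2352236402 / 7315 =321563.42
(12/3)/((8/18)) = 9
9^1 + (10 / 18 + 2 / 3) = 92 / 9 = 10.22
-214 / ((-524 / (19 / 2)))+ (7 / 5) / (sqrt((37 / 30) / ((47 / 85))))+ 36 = 7 * sqrt(177378) / 3145+ 20897 / 524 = 40.82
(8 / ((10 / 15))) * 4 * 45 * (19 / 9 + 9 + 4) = 32640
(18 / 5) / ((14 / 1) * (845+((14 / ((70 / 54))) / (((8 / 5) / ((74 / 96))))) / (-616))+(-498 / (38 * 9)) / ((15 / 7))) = 8667648 / 28480933589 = 0.00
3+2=5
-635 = -635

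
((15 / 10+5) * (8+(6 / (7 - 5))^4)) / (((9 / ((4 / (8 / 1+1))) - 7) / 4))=9256 / 53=174.64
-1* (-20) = 20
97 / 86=1.13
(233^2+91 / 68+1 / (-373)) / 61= 890.01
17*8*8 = 1088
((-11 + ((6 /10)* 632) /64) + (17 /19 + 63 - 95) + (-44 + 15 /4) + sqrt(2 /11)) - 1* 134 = -159927 /760 + sqrt(22) /11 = -210.00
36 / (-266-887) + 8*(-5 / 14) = -23312 / 8071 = -2.89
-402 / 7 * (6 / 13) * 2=-53.01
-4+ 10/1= 6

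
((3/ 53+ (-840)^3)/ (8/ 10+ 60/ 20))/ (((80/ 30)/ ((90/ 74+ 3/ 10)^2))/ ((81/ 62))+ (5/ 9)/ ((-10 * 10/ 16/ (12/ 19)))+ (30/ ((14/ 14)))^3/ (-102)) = 60060055962422609775/ 101608095264548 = 591095.19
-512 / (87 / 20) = -10240 / 87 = -117.70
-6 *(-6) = 36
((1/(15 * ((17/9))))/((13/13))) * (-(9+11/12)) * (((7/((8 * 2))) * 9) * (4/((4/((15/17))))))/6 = -441/2176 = -0.20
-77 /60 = -1.28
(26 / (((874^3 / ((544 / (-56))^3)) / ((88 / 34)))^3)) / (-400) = 1710704051843072 / 586347802069906001442012283048475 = 0.00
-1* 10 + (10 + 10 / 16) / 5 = -63 / 8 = -7.88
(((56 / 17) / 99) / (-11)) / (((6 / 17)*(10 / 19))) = -266 / 16335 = -0.02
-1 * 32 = -32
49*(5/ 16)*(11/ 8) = 21.05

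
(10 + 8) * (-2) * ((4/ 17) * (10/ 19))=-4.46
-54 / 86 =-27 / 43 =-0.63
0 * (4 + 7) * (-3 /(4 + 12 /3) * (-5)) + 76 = 76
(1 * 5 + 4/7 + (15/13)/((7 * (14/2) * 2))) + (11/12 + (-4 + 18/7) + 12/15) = 224401/38220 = 5.87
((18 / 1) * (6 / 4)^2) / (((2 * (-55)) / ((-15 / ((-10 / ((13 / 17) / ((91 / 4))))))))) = -243 / 13090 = -0.02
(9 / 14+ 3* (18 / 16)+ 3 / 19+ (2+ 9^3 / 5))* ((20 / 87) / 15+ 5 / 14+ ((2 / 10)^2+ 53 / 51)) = 1822701538823 / 8261694000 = 220.62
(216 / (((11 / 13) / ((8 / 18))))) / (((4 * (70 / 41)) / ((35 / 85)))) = 6396 / 935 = 6.84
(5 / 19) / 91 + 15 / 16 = 26015 / 27664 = 0.94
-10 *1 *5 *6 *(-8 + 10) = -600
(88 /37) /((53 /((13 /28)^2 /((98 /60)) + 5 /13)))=1418945 /61208693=0.02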